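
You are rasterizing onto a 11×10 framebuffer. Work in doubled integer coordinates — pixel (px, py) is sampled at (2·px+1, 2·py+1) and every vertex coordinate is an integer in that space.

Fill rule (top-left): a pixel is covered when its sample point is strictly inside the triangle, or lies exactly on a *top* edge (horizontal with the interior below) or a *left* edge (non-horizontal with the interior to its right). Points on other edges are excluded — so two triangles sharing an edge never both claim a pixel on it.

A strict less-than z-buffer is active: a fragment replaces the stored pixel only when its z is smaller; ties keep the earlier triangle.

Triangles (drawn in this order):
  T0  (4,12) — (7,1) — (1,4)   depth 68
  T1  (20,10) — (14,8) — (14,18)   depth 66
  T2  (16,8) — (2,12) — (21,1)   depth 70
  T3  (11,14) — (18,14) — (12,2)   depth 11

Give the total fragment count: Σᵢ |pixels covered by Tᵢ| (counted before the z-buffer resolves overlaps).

T0:
  2·area = 57  (B↔C swapped to make it positive)
  edge (4, 12)→(1, 4): d=(-3,-8) top-left  bias=+0
  edge (1, 4)→(7, 1): d=(6,-3) top-left  bias=+0
  edge (7, 1)→(4, 12): d=(-3,11) right/bottom  bias=-1
    (3,0)@(7, 1): e=[57,0,0] → ·  [on edge]
    (1,1)@(3, 3): e=[19,0,38] → #  [on edge]
    (2,1)@(5, 3): e=[35,6,16] → #
    (3,1)@(7, 3): e=[51,12,-6] → ·
    (1,2)@(3, 5): e=[13,12,32] → #
    (3,2)@(7, 5): e=[45,24,-12] → ·
    (1,3)@(3, 7): e=[7,24,26] → #
    (3,3)@(7, 7): e=[39,36,-18] → ·
    (1,4)@(3, 9): e=[1,36,20] → #
    (2,4)@(5, 9): e=[17,42,-2] → ·
    (1,5)@(3, 11): e=[-5,48,14] → ·
  covered (7 px):
    · · · · · · · · · · ·
    · # # · · · · · · · ·
    · # # · · · · · · · ·
    · # # · · · · · · · ·
    · # · · · · · · · · ·
    · · · · · · · · · · ·
    · · · · · · · · · · ·
    · · · · · · · · · · ·
    · · · · · · · · · · ·
    · · · · · · · · · · ·
T1:
  2·area = 60  (B↔C swapped to make it positive)
  edge (20, 10)→(14, 18): d=(-6,8) right/bottom  bias=-1
  edge (14, 18)→(14, 8): d=(0,-10) top-left  bias=+0
  edge (14, 8)→(20, 10): d=(6,2) right/bottom  bias=-1
    (2,2)@(5, 5): e=[150,-90,0] → ·  [on edge]
    (5,3)@(11, 7): e=[90,-30,0] → ·  [on edge]
    (7,4)@(15, 9): e=[46,10,4] → #
    (8,4)@(17, 9): e=[30,30,0] → ·  [on edge]
    (7,5)@(15, 11): e=[34,10,16] → #
    (8,5)@(17, 11): e=[18,30,12] → #
    (9,5)@(19, 11): e=[2,50,8] → #
    (10,5)@(21, 11): e=[-14,70,4] → ·
    (7,6)@(15, 13): e=[22,10,28] → #
    (9,6)@(19, 13): e=[-10,50,20] → ·
    (7,7)@(15, 15): e=[10,10,40] → #
    (8,7)@(17, 15): e=[-6,30,36] → ·
  covered (7 px):
    · · · · · · · · · · ·
    · · · · · · · · · · ·
    · · · · · · · · · · ·
    · · · · · · · · · · ·
    · · · · · · · # · · ·
    · · · · · · · # # # ·
    · · · · · · · # # · ·
    · · · · · · · # · · ·
    · · · · · · · · · · ·
    · · · · · · · · · · ·
T2:
  2·area = 78
  edge (16, 8)→(2, 12): d=(-14,4) right/bottom  bias=-1
  edge (2, 12)→(21, 1): d=(19,-11) top-left  bias=+0
  edge (21, 1)→(16, 8): d=(-5,7) right/bottom  bias=-1
    (10,0)@(21, 1): e=[78,0,0] → ·  [on edge]
    (9,1)@(19, 3): e=[58,16,4] → #
    (10,1)@(21, 3): e=[50,38,-10] → ·
    (7,2)@(15, 5): e=[46,10,22] → #
    (8,2)@(17, 5): e=[38,32,8] → #
    (9,2)@(19, 5): e=[30,54,-6] → ·
    (5,3)@(11, 7): e=[34,4,40] → #
    (6,3)@(13, 7): e=[26,26,26] → #
    (8,3)@(17, 7): e=[10,70,-2] → ·
    (4,4)@(9, 9): e=[14,20,44] → #
    (6,4)@(13, 9): e=[-2,64,16] → ·
    (7,4)@(15, 9): e=[-10,86,2] → ·
    (5,7)@(11, 15): e=[-78,156,0] → ·  [on edge]
  covered (9 px):
    · · · · · · · · · · ·
    · · · · · · · · · # ·
    · · · · · · · # # · ·
    · · · · · # # # · · ·
    · · · · # # · · · · ·
    · · # · · · · · · · ·
    · · · · · · · · · · ·
    · · · · · · · · · · ·
    · · · · · · · · · · ·
    · · · · · · · · · · ·
T3:
  2·area = 84  (B↔C swapped to make it positive)
  edge (11, 14)→(12, 2): d=(1,-12) top-left  bias=+0
  edge (12, 2)→(18, 14): d=(6,12) right/bottom  bias=-1
  edge (18, 14)→(11, 14): d=(-7,0) right/bottom  bias=-1
    (6,2)@(13, 5): e=[15,6,63] → #
    (7,2)@(15, 5): e=[39,-18,63] → ·
    (6,3)@(13, 7): e=[17,18,49] → #
    (7,3)@(15, 7): e=[41,-6,49] → ·
    (6,4)@(13, 9): e=[19,30,35] → #
    (7,4)@(15, 9): e=[43,6,35] → #
    (8,4)@(17, 9): e=[67,-18,35] → ·
    (6,5)@(13, 11): e=[21,42,21] → #
    (8,5)@(17, 11): e=[69,-6,21] → ·
    (6,6)@(13, 13): e=[23,54,7] → #
    (8,6)@(17, 13): e=[71,6,7] → #
    (9,6)@(19, 13): e=[95,-18,7] → ·
  covered (9 px):
    · · · · · · · · · · ·
    · · · · · · · · · · ·
    · · · · · · # · · · ·
    · · · · · · # · · · ·
    · · · · · · # # · · ·
    · · · · · · # # · · ·
    · · · · · · # # # · ·
    · · · · · · · · · · ·
    · · · · · · · · · · ·
    · · · · · · · · · · ·

Final: 32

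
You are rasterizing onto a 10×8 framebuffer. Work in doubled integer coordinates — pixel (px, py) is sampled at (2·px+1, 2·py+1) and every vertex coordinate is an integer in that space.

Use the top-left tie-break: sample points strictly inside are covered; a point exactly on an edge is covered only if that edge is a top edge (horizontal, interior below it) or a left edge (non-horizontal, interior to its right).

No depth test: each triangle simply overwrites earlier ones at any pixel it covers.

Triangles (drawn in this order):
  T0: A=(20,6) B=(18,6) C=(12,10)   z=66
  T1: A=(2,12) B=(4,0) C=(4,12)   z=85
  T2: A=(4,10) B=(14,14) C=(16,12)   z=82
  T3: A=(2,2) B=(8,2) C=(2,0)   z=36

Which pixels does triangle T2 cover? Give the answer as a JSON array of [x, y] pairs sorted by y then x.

T0:
  2·area = 8  (B↔C swapped to make it positive)
  edge (20, 6)→(12, 10): d=(-8,4) right/bottom  bias=-1
  edge (12, 10)→(18, 6): d=(6,-4) top-left  bias=+0
  edge (18, 6)→(20, 6): d=(2,0) top-left  bias=+0
    (8,3)@(17, 7): e=[4,2,2] → X
    (9,3)@(19, 7): e=[-4,10,2] → .
    (8,4)@(17, 9): e=[-12,14,6] → .
  covered (1 px):
    . . . . . . . . . .
    . . . . . . . . . .
    . . . . . . . . . .
    . . . . . . . . X .
    . . . . . . . . . .
    . . . . . . . . . .
    . . . . . . . . . .
    . . . . . . . . . .
T1:
  2·area = 24
  edge (2, 12)→(4, 0): d=(2,-12) top-left  bias=+0
  edge (4, 0)→(4, 12): d=(0,12) right/bottom  bias=-1
  edge (4, 12)→(2, 12): d=(-2,0) right/bottom  bias=-1
    (1,3)@(3, 7): e=[2,12,10] → X
    (2,3)@(5, 7): e=[26,-12,10] → .
    (1,4)@(3, 9): e=[6,12,6] → X
    (2,4)@(5, 9): e=[30,-12,6] → .
    (1,5)@(3, 11): e=[10,12,2] → X
    (2,5)@(5, 11): e=[34,-12,2] → .
    (1,6)@(3, 13): e=[14,12,-2] → .
  covered (3 px):
    . . . . . . . . . .
    . . . . . . . . . .
    . . . . . . . . . .
    . X . . . . . . . .
    . X . . . . . . . .
    . X . . . . . . . .
    . . . . . . . . . .
    . . . . . . . . . .
T2:
  2·area = 28  (B↔C swapped to make it positive)
  edge (4, 10)→(16, 12): d=(12,2) right/bottom  bias=-1
  edge (16, 12)→(14, 14): d=(-2,2) right/bottom  bias=-1
  edge (14, 14)→(4, 10): d=(-10,-4) top-left  bias=+0
    (9,4)@(19, 9): e=[-42,0,70] → .  [on edge]
    (3,5)@(7, 11): e=[6,20,2] → X
    (4,5)@(9, 11): e=[2,16,10] → X
    (5,5)@(11, 11): e=[-2,12,18] → .
    (8,5)@(17, 11): e=[-14,0,42] → .  [on edge]
    (3,6)@(7, 13): e=[30,16,-18] → .
    (4,6)@(9, 13): e=[26,12,-10] → .
    (6,6)@(13, 13): e=[18,4,6] → X
    (7,6)@(15, 13): e=[14,0,14] → .  [on edge]
    (6,7)@(13, 15): e=[42,0,-14] → .  [on edge]
  covered (3 px):
    . . . . . . . . . .
    . . . . . . . . . .
    . . . . . . . . . .
    . . . . . . . . . .
    . . . . . . . . . .
    . . . X X . . . . .
    . . . . . . X . . .
    . . . . . . . . . .
T3:
  2·area = 12  (B↔C swapped to make it positive)
  edge (2, 2)→(2, 0): d=(0,-2) top-left  bias=+0
  edge (2, 0)→(8, 2): d=(6,2) right/bottom  bias=-1
  edge (8, 2)→(2, 2): d=(-6,0) right/bottom  bias=-1
    (1,0)@(3, 1): e=[2,4,6] → X
    (2,0)@(5, 1): e=[6,0,6] → .  [on edge]
    (1,1)@(3, 3): e=[2,16,-6] → .
    (5,1)@(11, 3): e=[18,0,-6] → .  [on edge]
    (8,2)@(17, 5): e=[30,0,-18] → .  [on edge]
  covered (1 px):
    . X . . . . . . . .
    . . . . . . . . . .
    . . . . . . . . . .
    . . . . . . . . . .
    . . . . . . . . . .
    . . . . . . . . . .
    . . . . . . . . . .
    . . . . . . . . . .

Answer: [[3,5],[4,5],[6,6]]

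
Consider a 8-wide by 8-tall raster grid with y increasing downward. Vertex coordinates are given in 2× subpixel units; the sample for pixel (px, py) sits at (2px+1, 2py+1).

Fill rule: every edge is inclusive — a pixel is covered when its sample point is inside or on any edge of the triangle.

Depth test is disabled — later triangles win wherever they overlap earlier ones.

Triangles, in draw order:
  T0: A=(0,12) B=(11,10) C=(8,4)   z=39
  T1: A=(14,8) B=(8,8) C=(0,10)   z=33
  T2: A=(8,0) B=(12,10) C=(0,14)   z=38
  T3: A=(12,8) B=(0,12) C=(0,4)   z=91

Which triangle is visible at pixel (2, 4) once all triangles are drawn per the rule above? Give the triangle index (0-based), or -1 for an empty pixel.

T0:
  2·area = 72  (B↔C swapped to make it positive)
  edge (0, 12)→(8, 4): d=(8,-8) inclusive
  edge (8, 4)→(11, 10): d=(3,6) inclusive
  edge (11, 10)→(0, 12): d=(-11,2) inclusive
    (5,0)@(11, 1): e=[0,-27,99] → ·  [on edge]
    (4,1)@(9, 3): e=[0,-9,81] → ·  [on edge]
    (3,2)@(7, 5): e=[0,9,63] → █  [on edge]
    (4,2)@(9, 5): e=[16,-3,59] → ·
    (2,3)@(5, 7): e=[0,27,45] → █  [on edge]
    (4,3)@(9, 7): e=[32,3,37] → █
    (5,3)@(11, 7): e=[48,-9,33] → ·
    (1,4)@(3, 9): e=[0,45,27] → █  [on edge]
    (5,4)@(11, 9): e=[64,-3,11] → ·
    (0,5)@(1, 11): e=[0,63,9] → █  [on edge]
    (3,5)@(7, 11): e=[48,27,-3] → ·
    (4,5)@(9, 11): e=[64,15,-7] → ·
  covered (11 px):
    · · · · · · · ·
    · · · · · · · ·
    · · · █ · · · ·
    · · █ █ █ · · ·
    · █ █ █ █ · · ·
    █ █ █ · · · · ·
    · · · · · · · ·
    · · · · · · · ·
T1:
  2·area = 12  (B↔C swapped to make it positive)
  edge (14, 8)→(0, 10): d=(-14,2) inclusive
  edge (0, 10)→(8, 8): d=(8,-2) inclusive
  edge (8, 8)→(14, 8): d=(6,0) inclusive
    (2,4)@(5, 9): e=[4,2,6] → █
    (3,4)@(7, 9): e=[0,6,6] → █  [on edge]
    (4,4)@(9, 9): e=[-4,10,6] → ·
    (2,5)@(5, 11): e=[-24,18,18] → ·
    (3,5)@(7, 11): e=[-28,22,18] → ·
  covered (2 px):
    · · · · · · · ·
    · · · · · · · ·
    · · · · · · · ·
    · · · · · · · ·
    · · █ █ · · · ·
    · · · · · · · ·
    · · · · · · · ·
    · · · · · · · ·
T2:
  2·area = 136
  edge (8, 0)→(12, 10): d=(4,10) inclusive
  edge (12, 10)→(0, 14): d=(-12,4) inclusive
  edge (0, 14)→(8, 0): d=(8,-14) inclusive
    (3,1)@(7, 3): e=[22,104,10] → █
    (4,1)@(9, 3): e=[2,96,38] → █
    (5,1)@(11, 3): e=[-18,88,66] → ·
    (3,2)@(7, 5): e=[30,80,26] → █
    (5,2)@(11, 5): e=[-10,64,82] → ·
    (2,3)@(5, 7): e=[58,64,14] → █
    (5,3)@(11, 7): e=[-2,40,98] → ·
    (1,4)@(3, 9): e=[86,48,2] → █
    (5,4)@(11, 9): e=[6,16,114] → █
    (6,4)@(13, 9): e=[-14,8,142] → ·
    (7,4)@(15, 9): e=[-34,0,170] → ·  [on edge]
    (1,5)@(3, 11): e=[94,24,18] → █
    (4,5)@(9, 11): e=[34,0,102] → █  [on edge]
    (1,6)@(3, 13): e=[102,0,34] → █  [on edge]
  covered (18 px):
    · · · · · · · ·
    · · · █ █ · · ·
    · · · █ █ · · ·
    · · █ █ █ · · ·
    · █ █ █ █ █ · ·
    · █ █ █ █ · · ·
    █ █ · · · · · ·
    · · · · · · · ·
T3:
  2·area = 96
  edge (12, 8)→(0, 12): d=(-12,4) inclusive
  edge (0, 12)→(0, 4): d=(0,-8) inclusive
  edge (0, 4)→(12, 8): d=(12,4) inclusive
    (0,2)@(1, 5): e=[80,8,8] → █
    (1,2)@(3, 5): e=[72,24,0] → █  [on edge]
    (2,2)@(5, 5): e=[64,40,-8] → ·
    (0,3)@(1, 7): e=[56,8,32] → █
    (2,3)@(5, 7): e=[40,40,16] → █
    (3,3)@(7, 7): e=[32,56,8] → █
    (4,3)@(9, 7): e=[24,72,0] → █  [on edge]
    (5,3)@(11, 7): e=[16,88,-8] → ·
    (7,3)@(15, 7): e=[0,120,-24] → ·  [on edge]
    (0,4)@(1, 9): e=[32,8,56] → █
    (4,4)@(9, 9): e=[0,72,24] → █  [on edge]
    (5,4)@(11, 9): e=[-8,88,16] → ·
    (7,4)@(15, 9): e=[-24,120,0] → ·  [on edge]
    (1,5)@(3, 11): e=[0,24,72] → █  [on edge]
  covered (14 px):
    · · · · · · · ·
    · · · · · · · ·
    █ █ · · · · · ·
    █ █ █ █ █ · · ·
    █ █ █ █ █ · · ·
    █ █ · · · · · ·
    · · · · · · · ·
    · · · · · · · ·

Z-buffer (winner per pixel, '.' = empty):
  . . . . . . . .
  . . . 2 2 . . .
  3 3 . 2 2 . . .
  3 3 3 3 3 . . .
  3 3 3 3 3 2 . .
  3 3 2 2 2 . . .
  2 2 . . . . . .
  . . . . . . . .

Answer: 3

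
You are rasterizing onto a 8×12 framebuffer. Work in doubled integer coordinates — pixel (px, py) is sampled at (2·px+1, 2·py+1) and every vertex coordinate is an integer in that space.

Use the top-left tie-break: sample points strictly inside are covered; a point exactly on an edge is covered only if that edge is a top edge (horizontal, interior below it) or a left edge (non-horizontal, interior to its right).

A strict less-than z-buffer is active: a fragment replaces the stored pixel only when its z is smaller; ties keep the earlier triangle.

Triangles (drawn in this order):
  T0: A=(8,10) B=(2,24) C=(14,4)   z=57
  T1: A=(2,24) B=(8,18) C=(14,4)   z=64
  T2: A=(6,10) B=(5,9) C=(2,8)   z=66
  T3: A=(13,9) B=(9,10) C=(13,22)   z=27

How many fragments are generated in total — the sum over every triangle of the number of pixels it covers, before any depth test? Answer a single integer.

T0:
  2·area = 48  (B↔C swapped to make it positive)
  edge (8, 10)→(14, 4): d=(6,-6) top-left  bias=+0
  edge (14, 4)→(2, 24): d=(-12,20) right/bottom  bias=-1
  edge (2, 24)→(8, 10): d=(6,-14) top-left  bias=+0
    (5,1)@(11, 3): e=[-24,72,0] → ·  [on edge]
    (7,1)@(15, 3): e=[0,-8,56] → ·  [on edge]
    (6,2)@(13, 5): e=[0,8,40] → #  [on edge]
    (7,2)@(15, 5): e=[12,-32,68] → ·
    (5,3)@(11, 7): e=[0,24,24] → #  [on edge]
    (6,3)@(13, 7): e=[12,-16,52] → ·
    (4,4)@(9, 9): e=[0,40,8] → #  [on edge]
    (5,4)@(11, 9): e=[12,0,36] → ·  [on edge]
    (3,5)@(7, 11): e=[0,56,-8] → ·  [on edge]
    (4,5)@(9, 11): e=[12,16,20] → #
    (5,5)@(11, 11): e=[24,-24,48] → ·
    (2,6)@(5, 13): e=[0,72,-24] → ·  [on edge]
    (1,7)@(3, 15): e=[0,88,-40] → ·  [on edge]
    (0,8)@(1, 17): e=[0,104,-56] → ·  [on edge]
    (2,8)@(5, 17): e=[24,24,0] → #  [on edge]
    (2,9)@(5, 19): e=[36,0,12] → ·  [on edge]
  covered (7 px):
    · · · · · · · ·
    · · · · · · · ·
    · · · · · · # ·
    · · · · · # · ·
    · · · · # · · ·
    · · · · # · · ·
    · · · # · · · ·
    · · · # · · · ·
    · · # · · · · ·
    · · · · · · · ·
    · · · · · · · ·
    · · · · · · · ·
T1:
  2·area = 48  (B↔C swapped to make it positive)
  edge (2, 24)→(14, 4): d=(12,-20) top-left  bias=+0
  edge (14, 4)→(8, 18): d=(-6,14) right/bottom  bias=-1
  edge (8, 18)→(2, 24): d=(-6,6) right/bottom  bias=-1
    (5,4)@(11, 9): e=[0,12,36] → #  [on edge]
    (6,4)@(13, 9): e=[40,-16,24] → ·
    (5,5)@(11, 11): e=[24,0,24] → ·  [on edge]
    (7,5)@(15, 11): e=[104,-56,0] → ·  [on edge]
    (4,6)@(9, 13): e=[8,16,24] → #
    (5,6)@(11, 13): e=[48,-12,12] → ·
    (6,6)@(13, 13): e=[88,-40,0] → ·  [on edge]
    (4,7)@(9, 15): e=[32,4,12] → #
    (5,7)@(11, 15): e=[72,-24,0] → ·  [on edge]
    (3,8)@(7, 17): e=[16,20,12] → #
    (4,8)@(9, 17): e=[56,-8,0] → ·  [on edge]
    (2,9)@(5, 19): e=[0,36,12] → #  [on edge]
    (3,9)@(7, 19): e=[40,8,0] → ·  [on edge]
    (2,10)@(5, 21): e=[24,24,0] → ·  [on edge]
    (1,11)@(3, 23): e=[8,40,0] → ·  [on edge]
  covered (5 px):
    · · · · · · · ·
    · · · · · · · ·
    · · · · · · · ·
    · · · · · · · ·
    · · · · · # · ·
    · · · · · · · ·
    · · · · # · · ·
    · · · · # · · ·
    · · · # · · · ·
    · · # · · · · ·
    · · · · · · · ·
    · · · · · · · ·
T2:
  2·area = 2  (B↔C swapped to make it positive)
  edge (6, 10)→(2, 8): d=(-4,-2) top-left  bias=+0
  edge (2, 8)→(5, 9): d=(3,1) right/bottom  bias=-1
  edge (5, 9)→(6, 10): d=(1,1) right/bottom  bias=-1
    (0,2)@(1, 5): e=[10,-8,0] → ·  [on edge]
    (1,3)@(3, 7): e=[6,-4,0] → ·  [on edge]
    (2,4)@(5, 9): e=[2,0,0] → ·  [on edge]
    (3,5)@(7, 11): e=[-2,4,0] → ·  [on edge]
    (5,5)@(11, 11): e=[6,0,-4] → ·  [on edge]
    (4,6)@(9, 13): e=[-6,8,0] → ·  [on edge]
    (5,7)@(11, 15): e=[-10,12,0] → ·  [on edge]
    (6,8)@(13, 17): e=[-14,16,0] → ·  [on edge]
    (7,9)@(15, 19): e=[-18,20,0] → ·  [on edge]
  covered (0 px):
    · · · · · · · ·
    · · · · · · · ·
    · · · · · · · ·
    · · · · · · · ·
    · · · · · · · ·
    · · · · · · · ·
    · · · · · · · ·
    · · · · · · · ·
    · · · · · · · ·
    · · · · · · · ·
    · · · · · · · ·
    · · · · · · · ·
T3:
  2·area = 52  (B↔C swapped to make it positive)
  edge (13, 9)→(13, 22): d=(0,13) right/bottom  bias=-1
  edge (13, 22)→(9, 10): d=(-4,-12) top-left  bias=+0
  edge (9, 10)→(13, 9): d=(4,-1) top-left  bias=+0
    (6,0)@(13, 1): e=[0,84,-32] → ·  [on edge]
    (6,1)@(13, 3): e=[0,76,-24] → ·  [on edge]
    (6,2)@(13, 5): e=[0,68,-16] → ·  [on edge]
    (6,3)@(13, 7): e=[0,60,-8] → ·  [on edge]
    (6,4)@(13, 9): e=[0,52,0] → ·  [on edge]
    (2,5)@(5, 11): e=[104,-52,0] → ·  [on edge]
    (5,5)@(11, 11): e=[26,20,6] → #
    (6,5)@(13, 11): e=[0,44,8] → ·  [on edge]
    (5,6)@(11, 13): e=[26,12,14] → #
    (6,6)@(13, 13): e=[0,36,16] → ·  [on edge]
    (5,7)@(11, 15): e=[26,4,22] → #
    (6,7)@(13, 15): e=[0,28,24] → ·  [on edge]
    (6,8)@(13, 17): e=[0,20,32] → ·  [on edge]
    (6,9)@(13, 19): e=[0,12,40] → ·  [on edge]
    (6,10)@(13, 21): e=[0,4,48] → ·  [on edge]
    (6,11)@(13, 23): e=[0,-4,56] → ·  [on edge]
  covered (3 px):
    · · · · · · · ·
    · · · · · · · ·
    · · · · · · · ·
    · · · · · · · ·
    · · · · · · · ·
    · · · · · # · ·
    · · · · · # · ·
    · · · · · # · ·
    · · · · · · · ·
    · · · · · · · ·
    · · · · · · · ·
    · · · · · · · ·

Result: 15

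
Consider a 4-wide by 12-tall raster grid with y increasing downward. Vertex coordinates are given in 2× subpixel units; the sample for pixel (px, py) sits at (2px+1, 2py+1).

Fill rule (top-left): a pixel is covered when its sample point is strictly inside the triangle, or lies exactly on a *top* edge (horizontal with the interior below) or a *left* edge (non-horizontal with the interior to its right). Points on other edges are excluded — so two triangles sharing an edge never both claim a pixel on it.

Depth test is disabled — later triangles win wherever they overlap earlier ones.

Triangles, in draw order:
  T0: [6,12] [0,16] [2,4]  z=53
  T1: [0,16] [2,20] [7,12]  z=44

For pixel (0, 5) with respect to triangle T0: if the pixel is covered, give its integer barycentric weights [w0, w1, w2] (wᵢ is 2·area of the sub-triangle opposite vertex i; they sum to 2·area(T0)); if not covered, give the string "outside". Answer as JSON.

T0:
  2·area = 64
  edge (6, 12)→(0, 16): d=(-6,4) right/bottom  bias=-1
  edge (0, 16)→(2, 4): d=(2,-12) top-left  bias=+0
  edge (2, 4)→(6, 12): d=(4,8) right/bottom  bias=-1
    (1,3)@(3, 7): e=[42,18,4] → #
    (2,3)@(5, 7): e=[34,42,-12] → ·
    (1,4)@(3, 9): e=[30,22,12] → #
    (2,4)@(5, 9): e=[22,46,-4] → ·
    (0,5)@(1, 11): e=[26,2,36] → #
    (2,5)@(5, 11): e=[10,50,4] → #
    (3,5)@(7, 11): e=[2,74,-12] → ·
    (0,6)@(1, 13): e=[14,6,44] → #
    (2,6)@(5, 13): e=[-2,54,12] → ·
    (0,7)@(1, 15): e=[2,10,52] → #
    (1,7)@(3, 15): e=[-6,34,36] → ·
    (0,8)@(1, 17): e=[-10,14,60] → ·
  covered (8 px):
    · · · ·
    · · · ·
    · · · ·
    · # · ·
    · # · ·
    # # # ·
    # # · ·
    # · · ·
    · · · ·
    · · · ·
    · · · ·
    · · · ·
T1:
  2·area = 36  (B↔C swapped to make it positive)
  edge (0, 16)→(7, 12): d=(7,-4) top-left  bias=+0
  edge (7, 12)→(2, 20): d=(-5,8) right/bottom  bias=-1
  edge (2, 20)→(0, 16): d=(-2,-4) top-left  bias=+0
    (1,7)@(3, 15): e=[5,17,14] → #
    (2,7)@(5, 15): e=[13,1,22] → #
    (3,7)@(7, 15): e=[21,-15,30] → ·
    (0,8)@(1, 17): e=[11,23,2] → #
    (2,8)@(5, 17): e=[27,-9,18] → ·
    (0,9)@(1, 19): e=[25,13,-2] → ·
    (1,9)@(3, 19): e=[33,-3,6] → ·
  covered (4 px):
    · · · ·
    · · · ·
    · · · ·
    · · · ·
    · · · ·
    · · · ·
    · · · ·
    · # # ·
    # # · ·
    · · · ·
    · · · ·
    · · · ·

Answer: [2,36,26]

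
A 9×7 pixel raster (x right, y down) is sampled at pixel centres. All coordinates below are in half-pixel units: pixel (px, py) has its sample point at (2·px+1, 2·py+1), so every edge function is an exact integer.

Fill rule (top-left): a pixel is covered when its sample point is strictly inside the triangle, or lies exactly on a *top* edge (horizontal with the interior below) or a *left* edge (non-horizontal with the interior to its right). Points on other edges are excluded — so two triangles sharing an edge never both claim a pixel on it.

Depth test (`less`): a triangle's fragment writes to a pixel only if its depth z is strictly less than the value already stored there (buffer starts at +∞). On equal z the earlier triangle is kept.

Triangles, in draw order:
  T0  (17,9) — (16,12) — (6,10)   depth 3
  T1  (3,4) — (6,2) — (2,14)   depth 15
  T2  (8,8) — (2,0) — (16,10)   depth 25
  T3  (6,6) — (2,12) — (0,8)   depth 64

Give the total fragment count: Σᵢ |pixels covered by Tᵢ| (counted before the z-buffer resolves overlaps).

T0:
  2·area = 32
  edge (17, 9)→(16, 12): d=(-1,3) right/bottom  bias=-1
  edge (16, 12)→(6, 10): d=(-10,-2) top-left  bias=+0
  edge (6, 10)→(17, 9): d=(11,-1) top-left  bias=+0
    (0,4)@(1, 9): e=[48,0,-16] → ·  [on edge]
    (8,4)@(17, 9): e=[0,32,0] → ·  [on edge]
    (5,5)@(11, 11): e=[16,0,16] → #  [on edge]
    (6,5)@(13, 11): e=[10,4,18] → #
    (7,5)@(15, 11): e=[4,8,20] → #
    (8,5)@(17, 11): e=[-2,12,22] → ·
    (5,6)@(11, 13): e=[14,-20,38] → ·
    (6,6)@(13, 13): e=[8,-16,40] → ·
    (7,6)@(15, 13): e=[2,-12,42] → ·
  covered (3 px):
    · · · · · · · · ·
    · · · · · · · · ·
    · · · · · · · · ·
    · · · · · · · · ·
    · · · · · · · · ·
    · · · · · # # # ·
    · · · · · · · · ·
T1:
  2·area = 28
  edge (3, 4)→(6, 2): d=(3,-2) top-left  bias=+0
  edge (6, 2)→(2, 14): d=(-4,12) right/bottom  bias=-1
  edge (2, 14)→(3, 4): d=(1,-10) top-left  bias=+0
    (2,1)@(5, 3): e=[1,8,19] → #
    (3,1)@(7, 3): e=[5,-16,39] → ·
    (1,2)@(3, 5): e=[3,24,1] → #
    (2,2)@(5, 5): e=[7,0,21] → ·  [on edge]
    (1,3)@(3, 7): e=[9,16,3] → #
    (2,3)@(5, 7): e=[13,-8,23] → ·
    (1,4)@(3, 9): e=[15,8,5] → #
    (2,4)@(5, 9): e=[19,-16,25] → ·
    (1,5)@(3, 11): e=[21,0,7] → ·  [on edge]
  covered (4 px):
    · · · · · · · · ·
    · · # · · · · · ·
    · # · · · · · · ·
    · # · · · · · · ·
    · # · · · · · · ·
    · · · · · · · · ·
    · · · · · · · · ·
T2:
  2·area = 52
  edge (8, 8)→(2, 0): d=(-6,-8) top-left  bias=+0
  edge (2, 0)→(16, 10): d=(14,10) right/bottom  bias=-1
  edge (16, 10)→(8, 8): d=(-8,-2) top-left  bias=+0
    (1,0)@(3, 1): e=[2,4,46] → #
    (2,0)@(5, 1): e=[18,-16,50] → ·
    (1,1)@(3, 3): e=[-10,32,30] → ·
    (2,1)@(5, 3): e=[6,12,34] → #
    (3,1)@(7, 3): e=[22,-8,38] → ·
    (2,2)@(5, 5): e=[-6,40,18] → ·
    (3,2)@(7, 5): e=[10,20,22] → #
    (4,2)@(9, 5): e=[26,0,26] → ·  [on edge]
    (3,3)@(7, 7): e=[-2,48,6] → ·
    (4,3)@(9, 7): e=[14,28,10] → #
    (5,3)@(11, 7): e=[30,8,14] → #
    (6,3)@(13, 7): e=[46,-12,18] → ·
  covered (6 px):
    · # · · · · · · ·
    · · # · · · · · ·
    · · · # · · · · ·
    · · · · # # · · ·
    · · · · · · # · ·
    · · · · · · · · ·
    · · · · · · · · ·
T3:
  2·area = 28
  edge (6, 6)→(2, 12): d=(-4,6) right/bottom  bias=-1
  edge (2, 12)→(0, 8): d=(-2,-4) top-left  bias=+0
  edge (0, 8)→(6, 6): d=(6,-2) top-left  bias=+0
    (7,1)@(15, 3): e=[-42,70,0] → ·  [on edge]
    (4,2)@(9, 5): e=[-14,42,0] → ·  [on edge]
    (1,3)@(3, 7): e=[14,14,0] → #  [on edge]
    (2,3)@(5, 7): e=[2,22,4] → #
    (3,3)@(7, 7): e=[-10,30,8] → ·
    (0,4)@(1, 9): e=[18,2,8] → #
    (2,4)@(5, 9): e=[-6,18,16] → ·
    (0,5)@(1, 11): e=[10,-2,20] → ·
    (1,5)@(3, 11): e=[-2,6,24] → ·
  covered (4 px):
    · · · · · · · · ·
    · · · · · · · · ·
    · · · · · · · · ·
    · # # · · · · · ·
    # # · · · · · · ·
    · · · · · · · · ·
    · · · · · · · · ·

Result: 17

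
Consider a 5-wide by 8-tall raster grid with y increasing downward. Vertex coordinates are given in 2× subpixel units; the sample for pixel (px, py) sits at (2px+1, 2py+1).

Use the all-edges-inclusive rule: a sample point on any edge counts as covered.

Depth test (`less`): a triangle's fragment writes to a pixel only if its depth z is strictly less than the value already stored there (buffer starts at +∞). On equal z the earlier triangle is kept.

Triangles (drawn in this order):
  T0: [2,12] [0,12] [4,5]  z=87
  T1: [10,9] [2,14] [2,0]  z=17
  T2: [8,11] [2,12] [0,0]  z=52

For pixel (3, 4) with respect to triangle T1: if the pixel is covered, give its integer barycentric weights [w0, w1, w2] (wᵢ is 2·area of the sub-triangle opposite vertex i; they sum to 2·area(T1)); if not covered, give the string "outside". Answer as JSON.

T0:
  2·area = 14
  edge (2, 12)→(0, 12): d=(-2,0) inclusive
  edge (0, 12)→(4, 5): d=(4,-7) inclusive
  edge (4, 5)→(2, 12): d=(-2,7) inclusive
    (1,3)@(3, 7): e=[10,1,3] → #
    (2,3)@(5, 7): e=[10,15,-11] → ·
    (1,4)@(3, 9): e=[6,9,-1] → ·
    (0,5)@(1, 11): e=[2,3,9] → #
    (1,5)@(3, 11): e=[2,17,-5] → ·
    (0,6)@(1, 13): e=[-2,11,5] → ·
  covered (2 px):
    · · · · ·
    · · · · ·
    · · · · ·
    · # · · ·
    · · · · ·
    # · · · ·
    · · · · ·
    · · · · ·
T1:
  2·area = 112
  edge (10, 9)→(2, 14): d=(-8,5) inclusive
  edge (2, 14)→(2, 0): d=(0,-14) inclusive
  edge (2, 0)→(10, 9): d=(8,9) inclusive
    (1,1)@(3, 3): e=[83,14,15] → #
    (2,1)@(5, 3): e=[73,42,-3] → ·
    (1,2)@(3, 5): e=[67,14,31] → #
    (2,2)@(5, 5): e=[57,42,13] → #
    (3,2)@(7, 5): e=[47,70,-5] → ·
    (1,3)@(3, 7): e=[51,14,47] → #
    (3,3)@(7, 7): e=[31,70,11] → #
    (4,3)@(9, 7): e=[21,98,-7] → ·
    (1,4)@(3, 9): e=[35,14,63] → #
    (4,4)@(9, 9): e=[5,98,9] → #
    (1,5)@(3, 11): e=[19,14,79] → #
    (3,5)@(7, 11): e=[-1,70,43] → ·
  covered (13 px):
    · · · · ·
    · # · · ·
    · # # · ·
    · # # # ·
    · # # # #
    · # # · ·
    · # · · ·
    · · · · ·
T2:
  2·area = 74
  edge (8, 11)→(2, 12): d=(-6,1) inclusive
  edge (2, 12)→(0, 0): d=(-2,-12) inclusive
  edge (0, 0)→(8, 11): d=(8,11) inclusive
    (0,1)@(1, 3): e=[55,6,13] → #
    (1,1)@(3, 3): e=[53,30,-9] → ·
    (0,2)@(1, 5): e=[43,2,29] → #
    (1,2)@(3, 5): e=[41,26,7] → #
    (2,2)@(5, 5): e=[39,50,-15] → ·
    (0,3)@(1, 7): e=[31,-2,45] → ·
    (1,3)@(3, 7): e=[29,22,23] → #
    (2,3)@(5, 7): e=[27,46,1] → #
    (3,3)@(7, 7): e=[25,70,-21] → ·
    (1,4)@(3, 9): e=[17,18,39] → #
    (3,4)@(7, 9): e=[13,66,-5] → ·
    (1,5)@(3, 11): e=[5,14,55] → #
  covered (10 px):
    · · · · ·
    # · · · ·
    # # · · ·
    · # # · ·
    · # # · ·
    · # # # ·
    · · · · ·
    · · · · ·

Answer: [70,27,15]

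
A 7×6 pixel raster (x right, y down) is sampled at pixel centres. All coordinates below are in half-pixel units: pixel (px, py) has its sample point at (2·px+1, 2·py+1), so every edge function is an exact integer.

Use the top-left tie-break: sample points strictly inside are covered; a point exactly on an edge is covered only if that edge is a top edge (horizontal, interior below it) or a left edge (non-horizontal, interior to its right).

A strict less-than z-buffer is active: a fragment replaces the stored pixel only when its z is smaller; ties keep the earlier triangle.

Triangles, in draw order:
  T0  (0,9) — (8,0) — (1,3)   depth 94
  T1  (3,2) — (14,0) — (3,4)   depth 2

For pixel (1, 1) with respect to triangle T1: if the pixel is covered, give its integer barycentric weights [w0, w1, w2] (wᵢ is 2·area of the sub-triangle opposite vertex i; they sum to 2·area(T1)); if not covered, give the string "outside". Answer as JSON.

T0:
  2·area = 39  (B↔C swapped to make it positive)
  edge (0, 9)→(1, 3): d=(1,-6) top-left  bias=+0
  edge (1, 3)→(8, 0): d=(7,-3) top-left  bias=+0
  edge (8, 0)→(0, 9): d=(-8,9) right/bottom  bias=-1
    (3,0)@(7, 1): e=[34,4,1] → #
    (4,0)@(9, 1): e=[46,10,-17] → ·
    (0,1)@(1, 3): e=[0,0,39] → #  [on edge]
    (1,1)@(3, 3): e=[12,6,21] → #
    (2,1)@(5, 3): e=[24,12,3] → #
    (3,1)@(7, 3): e=[36,18,-15] → ·
    (0,2)@(1, 5): e=[2,14,23] → #
    (2,2)@(5, 5): e=[26,26,-13] → ·
    (0,3)@(1, 7): e=[4,28,7] → #
    (1,3)@(3, 7): e=[16,34,-11] → ·
    (0,4)@(1, 9): e=[6,42,-9] → ·
  covered (7 px):
    · · · # · · ·
    # # # · · · ·
    # # · · · · ·
    # · · · · · ·
    · · · · · · ·
    · · · · · · ·
T1:
  2·area = 22
  edge (3, 2)→(14, 0): d=(11,-2) top-left  bias=+0
  edge (14, 0)→(3, 4): d=(-11,4) right/bottom  bias=-1
  edge (3, 4)→(3, 2): d=(0,-2) top-left  bias=+0
    (1,0)@(3, 1): e=[-11,33,0] → ·  [on edge]
    (4,0)@(9, 1): e=[1,9,12] → #
    (5,0)@(11, 1): e=[5,1,16] → #
    (6,0)@(13, 1): e=[9,-7,20] → ·
    (1,1)@(3, 3): e=[11,11,0] → #  [on edge]
    (2,1)@(5, 3): e=[15,3,4] → #
    (3,1)@(7, 3): e=[19,-5,8] → ·
    (4,1)@(9, 3): e=[23,-13,12] → ·
    (5,1)@(11, 3): e=[27,-21,16] → ·
    (1,2)@(3, 5): e=[33,-11,0] → ·  [on edge]
    (2,2)@(5, 5): e=[37,-19,4] → ·
    (1,3)@(3, 7): e=[55,-33,0] → ·  [on edge]
    (1,4)@(3, 9): e=[77,-55,0] → ·  [on edge]
    (1,5)@(3, 11): e=[99,-77,0] → ·  [on edge]
  covered (4 px):
    · · · · # # ·
    · # # · · · ·
    · · · · · · ·
    · · · · · · ·
    · · · · · · ·
    · · · · · · ·

Final: [11,0,11]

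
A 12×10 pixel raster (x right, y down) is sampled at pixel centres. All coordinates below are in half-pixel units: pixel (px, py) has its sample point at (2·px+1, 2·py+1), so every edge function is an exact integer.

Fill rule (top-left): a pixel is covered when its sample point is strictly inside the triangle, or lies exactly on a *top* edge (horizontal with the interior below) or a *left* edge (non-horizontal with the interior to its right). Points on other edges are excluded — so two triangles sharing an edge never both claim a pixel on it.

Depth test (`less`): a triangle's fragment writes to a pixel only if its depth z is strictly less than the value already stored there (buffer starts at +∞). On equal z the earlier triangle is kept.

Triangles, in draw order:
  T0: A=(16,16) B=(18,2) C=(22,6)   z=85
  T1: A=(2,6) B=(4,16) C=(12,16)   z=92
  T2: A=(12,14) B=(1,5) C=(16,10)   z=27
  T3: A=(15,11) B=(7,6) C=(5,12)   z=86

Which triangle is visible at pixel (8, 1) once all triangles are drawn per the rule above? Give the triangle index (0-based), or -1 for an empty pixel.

T0:
  2·area = 64
  edge (16, 16)→(18, 2): d=(2,-14) top-left  bias=+0
  edge (18, 2)→(22, 6): d=(4,4) right/bottom  bias=-1
  edge (22, 6)→(16, 16): d=(-6,10) right/bottom  bias=-1
    (8,0)@(17, 1): e=[-16,0,80] → ·  [on edge]
    (9,1)@(19, 3): e=[16,0,48] → ·  [on edge]
    (9,2)@(19, 5): e=[20,8,36] → #
    (10,2)@(21, 5): e=[48,0,16] → ·  [on edge]
    (9,3)@(19, 7): e=[24,16,24] → #
    (10,3)@(21, 7): e=[52,8,4] → #
    (11,3)@(23, 7): e=[80,0,-16] → ·  [on edge]
    (8,4)@(17, 9): e=[0,32,32] → #  [on edge]
    (10,4)@(21, 9): e=[56,16,-8] → ·
    (8,5)@(17, 11): e=[4,40,20] → #
    (9,5)@(19, 11): e=[32,32,0] → ·  [on edge]
    (8,6)@(17, 13): e=[8,48,8] → #
  covered (7 px):
    · · · · · · · · · · · ·
    · · · · · · · · · · · ·
    · · · · · · · · · # · ·
    · · · · · · · · · # # ·
    · · · · · · · · # # · ·
    · · · · · · · · # · · ·
    · · · · · · · · # · · ·
    · · · · · · · · · · · ·
    · · · · · · · · · · · ·
    · · · · · · · · · · · ·
T1:
  2·area = 80  (B↔C swapped to make it positive)
  edge (2, 6)→(12, 16): d=(10,10) right/bottom  bias=-1
  edge (12, 16)→(4, 16): d=(-8,0) right/bottom  bias=-1
  edge (4, 16)→(2, 6): d=(-2,-10) top-left  bias=+0
    (0,0)@(1, 1): e=[-40,120,0] → ·  [on edge]
    (0,2)@(1, 5): e=[0,88,-8] → ·  [on edge]
    (1,3)@(3, 7): e=[0,72,8] → ·  [on edge]
    (1,4)@(3, 9): e=[20,56,4] → #
    (2,4)@(5, 9): e=[0,56,24] → ·  [on edge]
    (1,5)@(3, 11): e=[40,40,0] → #  [on edge]
    (2,5)@(5, 11): e=[20,40,20] → #
    (3,5)@(7, 11): e=[0,40,40] → ·  [on edge]
    (1,6)@(3, 13): e=[60,24,-4] → ·
    (2,6)@(5, 13): e=[40,24,16] → #
    (3,6)@(7, 13): e=[20,24,36] → #
    (4,6)@(9, 13): e=[0,24,56] → ·  [on edge]
    (5,7)@(11, 15): e=[0,8,72] → ·  [on edge]
    (6,8)@(13, 17): e=[0,-8,88] → ·  [on edge]
    (7,9)@(15, 19): e=[0,-24,104] → ·  [on edge]
  covered (8 px):
    · · · · · · · · · · · ·
    · · · · · · · · · · · ·
    · · · · · · · · · · · ·
    · · · · · · · · · · · ·
    · # · · · · · · · · · ·
    · # # · · · · · · · · ·
    · · # # · · · · · · · ·
    · · # # # · · · · · · ·
    · · · · · · · · · · · ·
    · · · · · · · · · · · ·
T2:
  2·area = 80
  edge (12, 14)→(1, 5): d=(-11,-9) top-left  bias=+0
  edge (1, 5)→(16, 10): d=(15,5) right/bottom  bias=-1
  edge (16, 10)→(12, 14): d=(-4,4) right/bottom  bias=-1
    (11,1)@(23, 3): e=[220,-140,0] → ·  [on edge]
    (0,2)@(1, 5): e=[0,0,80] → ·  [on edge]
    (10,2)@(21, 5): e=[180,-100,0] → ·  [on edge]
    (2,3)@(5, 7): e=[14,10,56] → #
    (3,3)@(7, 7): e=[32,0,48] → ·  [on edge]
    (9,3)@(19, 7): e=[140,-60,0] → ·  [on edge]
    (2,4)@(5, 9): e=[-8,40,48] → ·
    (3,4)@(7, 9): e=[10,30,40] → #
    (4,4)@(9, 9): e=[28,20,32] → #
    (5,4)@(11, 9): e=[46,10,24] → #
    (6,4)@(13, 9): e=[64,0,16] → ·  [on edge]
    (8,4)@(17, 9): e=[100,-20,0] → ·  [on edge]
    (7,5)@(15, 11): e=[60,20,0] → ·  [on edge]
    (9,5)@(19, 11): e=[96,0,-16] → ·  [on edge]
    (6,6)@(13, 13): e=[20,60,0] → ·  [on edge]
    (5,7)@(11, 15): e=[-20,100,0] → ·  [on edge]
    (4,8)@(9, 17): e=[-60,140,0] → ·  [on edge]
    (3,9)@(7, 19): e=[-100,180,0] → ·  [on edge]
  covered (8 px):
    · · · · · · · · · · · ·
    · · · · · · · · · · · ·
    · · · · · · · · · · · ·
    · · # · · · · · · · · ·
    · · · # # # · · · · · ·
    · · · · # # # · · · · ·
    · · · · · # · · · · · ·
    · · · · · · · · · · · ·
    · · · · · · · · · · · ·
    · · · · · · · · · · · ·
T3:
  2·area = 58  (B↔C swapped to make it positive)
  edge (15, 11)→(5, 12): d=(-10,1) right/bottom  bias=-1
  edge (5, 12)→(7, 6): d=(2,-6) top-left  bias=+0
  edge (7, 6)→(15, 11): d=(8,5) right/bottom  bias=-1
    (3,3)@(7, 7): e=[48,2,8] → #
    (4,3)@(9, 7): e=[46,14,-2] → ·
    (3,4)@(7, 9): e=[28,6,24] → #
    (4,4)@(9, 9): e=[26,18,14] → #
    (5,4)@(11, 9): e=[24,30,4] → #
    (6,4)@(13, 9): e=[22,42,-6] → ·
    (3,5)@(7, 11): e=[8,10,40] → #
    (6,5)@(13, 11): e=[2,46,10] → #
    (7,5)@(15, 11): e=[0,58,0] → ·  [on edge]
    (3,6)@(7, 13): e=[-12,14,56] → ·
    (4,6)@(9, 13): e=[-14,26,46] → ·
    (5,6)@(11, 13): e=[-16,38,36] → ·
  covered (8 px):
    · · · · · · · · · · · ·
    · · · · · · · · · · · ·
    · · · · · · · · · · · ·
    · · · # · · · · · · · ·
    · · · # # # · · · · · ·
    · · · # # # # · · · · ·
    · · · · · · · · · · · ·
    · · · · · · · · · · · ·
    · · · · · · · · · · · ·
    · · · · · · · · · · · ·

Z-buffer (winner per pixel, '.' = empty):
  . . . . . . . . . . . .
  . . . . . . . . . . . .
  . . . . . . . . . 0 . .
  . . 2 3 . . . . . 0 0 .
  . 1 . 2 2 2 . . 0 0 . .
  . 1 1 3 2 2 2 . 0 . . .
  . . 1 1 . 2 . . 0 . . .
  . . 1 1 1 . . . . . . .
  . . . . . . . . . . . .
  . . . . . . . . . . . .

Answer: -1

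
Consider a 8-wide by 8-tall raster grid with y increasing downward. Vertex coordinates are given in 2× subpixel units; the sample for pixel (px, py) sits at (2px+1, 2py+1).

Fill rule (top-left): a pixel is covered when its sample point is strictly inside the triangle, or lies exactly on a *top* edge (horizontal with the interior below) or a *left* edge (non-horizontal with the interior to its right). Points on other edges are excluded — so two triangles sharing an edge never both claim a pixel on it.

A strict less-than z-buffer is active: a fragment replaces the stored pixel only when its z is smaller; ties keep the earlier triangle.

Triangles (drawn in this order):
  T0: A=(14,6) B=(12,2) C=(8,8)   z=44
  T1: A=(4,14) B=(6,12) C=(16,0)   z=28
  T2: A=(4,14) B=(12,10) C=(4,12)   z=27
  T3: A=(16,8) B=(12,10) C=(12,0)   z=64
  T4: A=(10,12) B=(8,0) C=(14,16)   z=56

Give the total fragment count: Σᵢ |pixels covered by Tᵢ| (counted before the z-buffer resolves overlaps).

T0:
  2·area = 28  (B↔C swapped to make it positive)
  edge (14, 6)→(8, 8): d=(-6,2) right/bottom  bias=-1
  edge (8, 8)→(12, 2): d=(4,-6) top-left  bias=+0
  edge (12, 2)→(14, 6): d=(2,4) right/bottom  bias=-1
    (5,2)@(11, 5): e=[12,6,10] → X
    (6,2)@(13, 5): e=[8,18,2] → X
    (7,2)@(15, 5): e=[4,30,-6] → .
    (4,3)@(9, 7): e=[4,2,22] → X
    (5,3)@(11, 7): e=[0,14,14] → .  [on edge]
    (6,3)@(13, 7): e=[-4,26,6] → .
    (2,4)@(5, 9): e=[0,-14,42] → .  [on edge]
    (4,4)@(9, 9): e=[-8,10,26] → .
  covered (3 px):
    . . . . . . . .
    . . . . . . . .
    . . . . . X X .
    . . . . X . . .
    . . . . . . . .
    . . . . . . . .
    . . . . . . . .
    . . . . . . . .
T1:
  2·area = 4  (B↔C swapped to make it positive)
  edge (4, 14)→(16, 0): d=(12,-14) top-left  bias=+0
  edge (16, 0)→(6, 12): d=(-10,12) right/bottom  bias=-1
  edge (6, 12)→(4, 14): d=(-2,2) right/bottom  bias=-1
    (7,1)@(15, 3): e=[22,-18,0] → .  [on edge]
    (6,2)@(13, 5): e=[18,-14,0] → .  [on edge]
    (5,3)@(11, 7): e=[14,-10,0] → .  [on edge]
    (4,4)@(9, 9): e=[10,-6,0] → .  [on edge]
    (3,5)@(7, 11): e=[6,-2,0] → .  [on edge]
    (2,6)@(5, 13): e=[2,2,0] → .  [on edge]
    (1,7)@(3, 15): e=[-2,6,0] → .  [on edge]
  covered (0 px):
    . . . . . . . .
    . . . . . . . .
    . . . . . . . .
    . . . . . . . .
    . . . . . . . .
    . . . . . . . .
    . . . . . . . .
    . . . . . . . .
T2:
  2·area = 16  (B↔C swapped to make it positive)
  edge (4, 14)→(4, 12): d=(0,-2) top-left  bias=+0
  edge (4, 12)→(12, 10): d=(8,-2) top-left  bias=+0
  edge (12, 10)→(4, 14): d=(-8,4) right/bottom  bias=-1
    (4,5)@(9, 11): e=[10,2,4] → X
    (5,5)@(11, 11): e=[14,6,-4] → .
    (2,6)@(5, 13): e=[2,10,4] → X
    (3,6)@(7, 13): e=[6,14,-4] → .
    (4,6)@(9, 13): e=[10,18,-12] → .
    (2,7)@(5, 15): e=[2,26,-12] → .
  covered (2 px):
    . . . . . . . .
    . . . . . . . .
    . . . . . . . .
    . . . . . . . .
    . . . . . . . .
    . . . . X . . .
    . . X . . . . .
    . . . . . . . .
T3:
  2·area = 40
  edge (16, 8)→(12, 10): d=(-4,2) right/bottom  bias=-1
  edge (12, 10)→(12, 0): d=(0,-10) top-left  bias=+0
  edge (12, 0)→(16, 8): d=(4,8) right/bottom  bias=-1
    (6,1)@(13, 3): e=[26,10,4] → X
    (7,1)@(15, 3): e=[22,30,-12] → .
    (6,2)@(13, 5): e=[18,10,12] → X
    (7,2)@(15, 5): e=[14,30,-4] → .
    (6,3)@(13, 7): e=[10,10,20] → X
    (7,3)@(15, 7): e=[6,30,4] → X
    (6,4)@(13, 9): e=[2,10,28] → X
    (7,4)@(15, 9): e=[-2,30,12] → .
    (6,5)@(13, 11): e=[-6,10,36] → .
  covered (5 px):
    . . . . . . . .
    . . . . . . X .
    . . . . . . X .
    . . . . . . X X
    . . . . . . X .
    . . . . . . . .
    . . . . . . . .
    . . . . . . . .
T4:
  2·area = 40
  edge (10, 12)→(8, 0): d=(-2,-12) top-left  bias=+0
  edge (8, 0)→(14, 16): d=(6,16) right/bottom  bias=-1
  edge (14, 16)→(10, 12): d=(-4,-4) top-left  bias=+0
    (0,1)@(1, 3): e=[-90,130,0] → .  [on edge]
    (4,1)@(9, 3): e=[6,2,32] → X
    (5,1)@(11, 3): e=[30,-30,40] → .
    (1,2)@(3, 5): e=[-70,110,0] → .  [on edge]
    (4,2)@(9, 5): e=[2,14,24] → X
    (5,2)@(11, 5): e=[26,-18,32] → .
    (2,3)@(5, 7): e=[-50,90,0] → .  [on edge]
    (4,3)@(9, 7): e=[-2,26,16] → .
    (3,4)@(7, 9): e=[-30,70,0] → .  [on edge]
    (5,4)@(11, 9): e=[18,6,16] → X
    (6,4)@(13, 9): e=[42,-26,24] → .
    (4,5)@(9, 11): e=[-10,50,0] → .  [on edge]
    (5,6)@(11, 13): e=[10,30,0] → X  [on edge]
    (6,7)@(13, 15): e=[30,10,0] → X  [on edge]
  covered (6 px):
    . . . . . . . .
    . . . . X . . .
    . . . . X . . .
    . . . . . . . .
    . . . . . X . .
    . . . . . X . .
    . . . . . X . .
    . . . . . . X .

Answer: 16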